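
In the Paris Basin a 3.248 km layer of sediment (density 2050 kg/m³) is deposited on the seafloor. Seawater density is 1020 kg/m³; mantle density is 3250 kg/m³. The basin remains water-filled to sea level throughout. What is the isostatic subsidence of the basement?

1.5 km

Submarine loading: the sediment displaces seawater, and the subsidence is in turn flooded, so s (ρ_m − ρ_w) = t (ρ_sed − ρ_w).
s = 3.248 km × (2050 − 1020) / (3250 − 1020) = 1.5 km.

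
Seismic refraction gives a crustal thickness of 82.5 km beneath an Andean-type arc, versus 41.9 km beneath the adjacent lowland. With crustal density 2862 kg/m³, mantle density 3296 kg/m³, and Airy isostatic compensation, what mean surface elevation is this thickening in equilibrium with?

Excess crust Δ = 82.5 km − 41.9 km = 40.6 km, split between elevation h and root r with h + r = Δ.
Airy balance ρ_c h = (ρ_m − ρ_c) r gives r = h ρ_c/(ρ_m − ρ_c), so h (1 + ρ_c/(ρ_m − ρ_c)) = Δ, i.e. h = Δ (ρ_m − ρ_c)/ρ_m.
h = 40.6 km × 434/3296 = 5.35 km.

5.35 km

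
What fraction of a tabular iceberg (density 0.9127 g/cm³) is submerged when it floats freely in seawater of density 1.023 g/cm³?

Submerged fraction = ρ_obj/ρ_fluid = 0.9127/1.023 = 89.2%.

89.2%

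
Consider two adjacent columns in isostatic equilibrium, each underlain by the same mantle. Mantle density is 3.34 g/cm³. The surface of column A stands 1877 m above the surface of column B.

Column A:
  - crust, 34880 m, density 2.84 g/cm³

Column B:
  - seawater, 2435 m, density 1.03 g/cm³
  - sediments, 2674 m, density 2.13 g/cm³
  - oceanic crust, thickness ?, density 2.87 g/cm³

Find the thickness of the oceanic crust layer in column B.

4920 m

Take the compensation level at the base of the deeper column (depth z_c below the surface of column A) and equate Σ ρ_i t_i down to z_c; mantle fills any gap and the z_c terms cancel.
Column A: 34880×2.84 + (z_c − 34880)×3.34
Column B: 1877×0 + 2435×1.03 + 2674×2.13 + x×2.87 + (z_c − 1877 − 5109 − x)×3.34
The z_c×3.34 term appears on both sides and cancels. Collect the known terms of each column as K = Σ(ρt)_known − 3.34 × (depth of known layers): K_A = 99059.2 − 3.34×34880 = −17440; K_B = 8203.67 − 3.34×(1877 + 5109) = −15129.57.
Balance: K_A = K_B − x×(3.34 − 2.87), so x = (K_B − K_A)/(3.34 − 2.87) = 2310.43/0.47 = 4920 m.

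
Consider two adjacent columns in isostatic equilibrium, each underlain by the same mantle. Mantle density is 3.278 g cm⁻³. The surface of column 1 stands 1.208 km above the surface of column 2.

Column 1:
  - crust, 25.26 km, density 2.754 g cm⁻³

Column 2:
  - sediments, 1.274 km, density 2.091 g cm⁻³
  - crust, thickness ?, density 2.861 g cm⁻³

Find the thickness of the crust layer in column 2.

Take the compensation level at the base of the deeper column (depth z_c below the surface of column 1) and equate Σ ρ_i t_i down to z_c; mantle fills any gap and the z_c terms cancel.
Column 1: 25.26×2.754 + (z_c − 25.26)×3.278
Column 2: 1.208×0 + 1.274×2.091 + x×2.861 + (z_c − 1.208 − 1.274 − x)×3.278
The z_c×3.278 term appears on both sides and cancels. Collect the known terms of each column as K = Σ(ρt)_known − 3.278 × (depth of known layers): K_1 = 69.56604 − 3.278×25.26 = −13.23624; K_2 = 2.663934 − 3.278×(1.208 + 1.274) = −5.472062.
Balance: K_1 = K_2 − x×(3.278 − 2.861), so x = (K_2 − K_1)/(3.278 − 2.861) = 7.76418/0.417 = 18.6 km.

18.6 km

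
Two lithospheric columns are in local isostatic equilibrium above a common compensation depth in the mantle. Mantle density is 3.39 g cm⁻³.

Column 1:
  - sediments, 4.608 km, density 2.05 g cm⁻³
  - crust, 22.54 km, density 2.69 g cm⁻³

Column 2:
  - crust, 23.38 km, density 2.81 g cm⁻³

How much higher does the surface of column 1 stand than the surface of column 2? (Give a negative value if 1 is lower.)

For any compensation level in the mantle, the mantle terms cancel and isostasy reduces to e = (Σt_1 − Σt_2) − (Σ(ρt)_1 − Σ(ρt)_2) / ρ_m.
Σt_1 = 27.148 km; Σt_2 = 23.38 km; Σ(ρt)_1 = 70.079; Σ(ρt)_2 = 65.6978 (in km·g cm⁻³).
e = (27.148 − 23.38) − (70.079 − 65.6978) / 3.39 = 2.48 km.

2.48 km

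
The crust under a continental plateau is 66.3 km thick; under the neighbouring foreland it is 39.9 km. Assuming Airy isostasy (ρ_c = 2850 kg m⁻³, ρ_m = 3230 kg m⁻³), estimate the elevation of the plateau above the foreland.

3.11 km

Excess crust Δ = 66.3 km − 39.9 km = 26.4 km, split between elevation h and root r with h + r = Δ.
Airy balance ρ_c h = (ρ_m − ρ_c) r gives r = h ρ_c/(ρ_m − ρ_c), so h (1 + ρ_c/(ρ_m − ρ_c)) = Δ, i.e. h = Δ (ρ_m − ρ_c)/ρ_m.
h = 26.4 km × 380/3230 = 3.11 km.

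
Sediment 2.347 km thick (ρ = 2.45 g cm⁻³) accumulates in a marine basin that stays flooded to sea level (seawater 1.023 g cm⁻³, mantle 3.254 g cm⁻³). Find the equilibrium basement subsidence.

1.5 km

Submarine loading: the sediment displaces seawater, and the subsidence is in turn flooded, so s (ρ_m − ρ_w) = t (ρ_sed − ρ_w).
s = 2.347 km × (2.45 − 1.023) / (3.254 − 1.023) = 1.5 km.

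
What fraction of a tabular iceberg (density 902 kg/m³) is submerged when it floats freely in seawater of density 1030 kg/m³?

Submerged fraction = ρ_obj/ρ_fluid = 902/1030 = 0.876.

0.876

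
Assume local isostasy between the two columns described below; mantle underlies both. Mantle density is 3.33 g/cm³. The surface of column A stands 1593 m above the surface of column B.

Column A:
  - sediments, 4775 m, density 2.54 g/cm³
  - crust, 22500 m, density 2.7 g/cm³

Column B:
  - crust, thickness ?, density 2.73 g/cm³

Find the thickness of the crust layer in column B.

21100 m

Take the compensation level at the base of the deeper column (depth z_c below the surface of column A) and equate Σ ρ_i t_i down to z_c; mantle fills any gap and the z_c terms cancel.
Column A: 4775×2.54 + 22500×2.7 + (z_c − 27275)×3.33
Column B: 1593×0 + x×2.73 + (z_c − 1593 − 0 − x)×3.33
The z_c×3.33 term appears on both sides and cancels. Collect the known terms of each column as K = Σ(ρt)_known − 3.33 × (depth of known layers): K_A = 72878.5 − 3.33×27275 = −17947.25; K_B = 0 − 3.33×(1593 + 0) = −5304.69.
Balance: K_A = K_B − x×(3.33 − 2.73), so x = (K_B − K_A)/(3.33 − 2.73) = 12642.6/0.6 = 21100 m.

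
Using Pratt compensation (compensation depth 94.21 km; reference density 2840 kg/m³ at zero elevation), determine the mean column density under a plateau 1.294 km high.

Pratt balance: ρ_ref D = ρ (D + h).
ρ = ρ_ref D/(D + h) = 2840 × 94.21 km/(94.21 km + 1.294 km) = 2800 kg/m³.

2800 kg/m³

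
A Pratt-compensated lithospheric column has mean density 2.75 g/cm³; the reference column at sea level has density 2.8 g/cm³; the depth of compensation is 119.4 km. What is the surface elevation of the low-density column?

ρ_ref D = ρ (D + h) → h = D (ρ_ref − ρ)/ρ.
h = 119.4 km × (2.8 − 2.75)/2.75 = 2.17 km.

2.17 km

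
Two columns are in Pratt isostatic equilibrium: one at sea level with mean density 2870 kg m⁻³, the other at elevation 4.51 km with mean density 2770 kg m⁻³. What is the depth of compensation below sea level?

ρ_ref D = ρ (D + h) → D (ρ_ref − ρ) = ρ h.
D = ρ h/(ρ_ref − ρ) = 2770 × 4.51 km/(2870 − 2770) = 125 km.

125 km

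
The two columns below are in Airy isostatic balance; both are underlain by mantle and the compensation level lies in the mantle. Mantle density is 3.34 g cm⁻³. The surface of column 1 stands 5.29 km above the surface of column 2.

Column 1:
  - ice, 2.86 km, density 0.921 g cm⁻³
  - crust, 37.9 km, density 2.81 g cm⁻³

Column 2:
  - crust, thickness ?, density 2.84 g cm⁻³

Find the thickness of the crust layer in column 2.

Take the compensation level at the base of the deeper column (depth z_c below the surface of column 1) and equate Σ ρ_i t_i down to z_c; mantle fills any gap and the z_c terms cancel.
Column 1: 2.86×0.921 + 37.9×2.81 + (z_c − 40.76)×3.34
Column 2: 5.29×0 + x×2.84 + (z_c − 5.29 − 0 − x)×3.34
The z_c×3.34 term appears on both sides and cancels. Collect the known terms of each column as K = Σ(ρt)_known − 3.34 × (depth of known layers): K_1 = 109.13306 − 3.34×40.76 = −27.00534; K_2 = 0 − 3.34×(5.29 + 0) = −17.6686.
Balance: K_1 = K_2 − x×(3.34 − 2.84), so x = (K_2 − K_1)/(3.34 − 2.84) = 9.33674/0.5 = 18.7 km.

18.7 km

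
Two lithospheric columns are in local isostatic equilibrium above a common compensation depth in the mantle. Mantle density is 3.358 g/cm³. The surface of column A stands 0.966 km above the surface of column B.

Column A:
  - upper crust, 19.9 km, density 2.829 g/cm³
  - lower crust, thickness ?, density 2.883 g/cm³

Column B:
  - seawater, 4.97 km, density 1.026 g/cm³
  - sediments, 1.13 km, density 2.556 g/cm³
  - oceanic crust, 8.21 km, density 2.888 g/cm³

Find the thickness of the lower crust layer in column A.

Take the compensation level at the base of the deeper column (depth z_c below the surface of column A) and equate Σ ρ_i t_i down to z_c; mantle fills any gap and the z_c terms cancel.
Column A: 19.9×2.829 + x×2.883 + (z_c − 19.9 − x)×3.358
Column B: 0.966×0 + 4.97×1.026 + 1.13×2.556 + 8.21×2.888 + (z_c − 0.966 − 14.31)×3.358
The z_c×3.358 term appears on both sides and cancels. Collect the known terms of each column as K = Σ(ρt)_known − 3.358 × (depth of known layers): K_A = 56.2971 − 3.358×19.9 = −10.5271; K_B = 31.69798 − 3.358×(0.966 + 14.31) = −19.598828.
Balance: K_A − x×(3.358 − 2.883) = K_B, so x = (K_A − K_B)/(3.358 − 2.883) = 9.07173/0.475 = 19.1 km.

19.1 km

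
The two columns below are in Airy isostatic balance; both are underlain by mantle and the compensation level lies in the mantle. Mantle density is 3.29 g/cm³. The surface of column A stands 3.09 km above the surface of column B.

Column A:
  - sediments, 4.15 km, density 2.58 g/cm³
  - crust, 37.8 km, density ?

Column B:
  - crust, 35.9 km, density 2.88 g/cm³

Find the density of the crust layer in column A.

Take the compensation level at the base of the deeper column (depth z_c below the surface of column A) and equate Σ ρ_i t_i down to z_c; mantle fills any gap and the z_c terms cancel.
Column A: 4.15×2.58 + 37.8×ρ + (z_c − 41.95)×3.29
Column B: 3.09×0 + 35.9×2.88 + (z_c − 3.09 − 35.9)×3.29
The z_c×3.29 term appears on both sides and cancels. Collect the known terms of each column as K = Σ(ρt)_known − 3.29 × (depth of known layers): K_A = 10.707 − 3.29×41.95 = −127.3085; K_B = 103.392 − 3.29×(3.09 + 35.9) = −24.8851.
Balance: K_A + 37.8×ρ = K_B, so ρ = (K_B − K_A)/37.8 = 102.423/37.8 = 2.71 g/cm³.

2.71 g/cm³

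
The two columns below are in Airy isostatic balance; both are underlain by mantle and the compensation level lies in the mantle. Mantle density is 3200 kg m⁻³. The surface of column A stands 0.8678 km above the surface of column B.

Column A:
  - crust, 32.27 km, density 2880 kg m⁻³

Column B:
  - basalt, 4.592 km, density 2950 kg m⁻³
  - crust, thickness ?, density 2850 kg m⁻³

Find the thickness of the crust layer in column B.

18.3 km

Take the compensation level at the base of the deeper column (depth z_c below the surface of column A) and equate Σ ρ_i t_i down to z_c; mantle fills any gap and the z_c terms cancel.
Column A: 32.27×2880 + (z_c − 32.27)×3200
Column B: 0.8678×0 + 4.592×2950 + x×2850 + (z_c − 0.8678 − 4.592 − x)×3200
The z_c×3200 term appears on both sides and cancels. Collect the known terms of each column as K = Σ(ρt)_known − 3200 × (depth of known layers): K_A = 92937.6 − 3200×32.27 = −10326.4; K_B = 13546.4 − 3200×(0.8678 + 4.592) = −3924.96.
Balance: K_A = K_B − x×(3200 − 2850), so x = (K_B − K_A)/(3200 − 2850) = 6401.44/350 = 18.3 km.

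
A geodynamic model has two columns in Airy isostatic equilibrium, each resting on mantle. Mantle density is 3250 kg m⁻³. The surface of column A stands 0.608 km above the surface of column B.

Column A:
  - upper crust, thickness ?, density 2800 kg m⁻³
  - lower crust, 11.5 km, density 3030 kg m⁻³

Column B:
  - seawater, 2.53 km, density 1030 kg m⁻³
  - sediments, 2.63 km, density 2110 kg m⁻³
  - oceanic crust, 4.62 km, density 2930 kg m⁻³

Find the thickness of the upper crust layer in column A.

Take the compensation level at the base of the deeper column (depth z_c below the surface of column A) and equate Σ ρ_i t_i down to z_c; mantle fills any gap and the z_c terms cancel.
Column A: x×2800 + 11.5×3030 + (z_c − 11.5 − x)×3250
Column B: 0.608×0 + 2.53×1030 + 2.63×2110 + 4.62×2930 + (z_c − 0.608 − 9.78)×3250
The z_c×3250 term appears on both sides and cancels. Collect the known terms of each column as K = Σ(ρt)_known − 3250 × (depth of known layers): K_A = 34845 − 3250×11.5 = −2530; K_B = 21691.8 − 3250×(0.608 + 9.78) = −12069.2.
Balance: K_A − x×(3250 − 2800) = K_B, so x = (K_A − K_B)/(3250 − 2800) = 9539.2/450 = 21.2 km.

21.2 km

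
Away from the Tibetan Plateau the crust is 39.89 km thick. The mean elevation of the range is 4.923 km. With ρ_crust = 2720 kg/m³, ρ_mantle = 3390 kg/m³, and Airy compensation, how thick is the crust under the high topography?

Root depth r = h ρ_c / (ρ_m − ρ_c) = 4.923 km × 2720 / 670 = 19.99 km.
Total thickness = T + h + r = 39.89 km + 4.923 km + 19.99 km = 64.8 km.

64.8 km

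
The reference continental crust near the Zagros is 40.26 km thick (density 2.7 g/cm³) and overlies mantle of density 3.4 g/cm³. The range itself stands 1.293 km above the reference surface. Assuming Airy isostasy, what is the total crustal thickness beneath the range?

46.5 km

Root depth r = h ρ_c / (ρ_m − ρ_c) = 1.293 km × 2.7 / 0.7 = 4.987 km.
Total thickness = T + h + r = 40.26 km + 1.293 km + 4.987 km = 46.5 km.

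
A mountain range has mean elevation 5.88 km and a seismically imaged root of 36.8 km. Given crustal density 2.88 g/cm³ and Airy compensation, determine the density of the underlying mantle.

Airy balance: ρ_c h = (ρ_m − ρ_c) r → ρ_m = ρ_c (1 + h/r).
ρ_m = 2.88 × (1 + 5.88 km/36.8 km) = 3.34 g/cm³.

3.34 g/cm³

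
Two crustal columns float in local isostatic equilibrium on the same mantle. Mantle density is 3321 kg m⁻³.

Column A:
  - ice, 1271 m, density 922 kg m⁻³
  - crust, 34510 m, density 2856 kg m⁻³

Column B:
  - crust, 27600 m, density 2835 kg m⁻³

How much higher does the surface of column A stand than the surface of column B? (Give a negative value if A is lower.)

1710 m

For any compensation level in the mantle, the mantle terms cancel and isostasy reduces to e = (Σt_A − Σt_B) − (Σ(ρt)_A − Σ(ρt)_B) / ρ_m.
Σt_A = 35781 m; Σt_B = 27600 m; Σ(ρt)_A = 99732422; Σ(ρt)_B = 78246000 (in m·kg m⁻³).
e = (35781 − 27600) − (99732422 − 78246000) / 3321 = 1710 m.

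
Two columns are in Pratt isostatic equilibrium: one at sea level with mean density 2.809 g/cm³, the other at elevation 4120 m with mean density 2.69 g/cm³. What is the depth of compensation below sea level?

ρ_ref D = ρ (D + h) → D (ρ_ref − ρ) = ρ h.
D = ρ h/(ρ_ref − ρ) = 2.69 × 4120 m/(2.809 − 2.69) = 93100 m.

93100 m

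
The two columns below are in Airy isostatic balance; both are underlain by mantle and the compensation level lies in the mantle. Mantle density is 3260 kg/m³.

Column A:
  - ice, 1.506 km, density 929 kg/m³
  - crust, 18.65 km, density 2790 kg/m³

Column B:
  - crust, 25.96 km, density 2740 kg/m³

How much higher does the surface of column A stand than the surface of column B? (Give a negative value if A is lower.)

For any compensation level in the mantle, the mantle terms cancel and isostasy reduces to e = (Σt_A − Σt_B) − (Σ(ρt)_A − Σ(ρt)_B) / ρ_m.
Σt_A = 20.156 km; Σt_B = 25.96 km; Σ(ρt)_A = 53432.574; Σ(ρt)_B = 71130.4 (in km·kg/m³).
e = (20.156 − 25.96) − (53432.574 − 71130.4) / 3260 = −0.375 km.

−0.375 km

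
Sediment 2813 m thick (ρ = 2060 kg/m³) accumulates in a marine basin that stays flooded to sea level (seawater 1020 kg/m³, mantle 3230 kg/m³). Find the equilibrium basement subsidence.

1320 m

Submarine loading: the sediment displaces seawater, and the subsidence is in turn flooded, so s (ρ_m − ρ_w) = t (ρ_sed − ρ_w).
s = 2813 m × (2060 − 1020) / (3230 − 1020) = 1320 m.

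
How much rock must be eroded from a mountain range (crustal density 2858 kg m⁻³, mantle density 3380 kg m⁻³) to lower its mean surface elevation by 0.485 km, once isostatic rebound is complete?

Net drop Δ = e − u = e − e ρ_c/ρ_m = e (ρ_m − ρ_c)/ρ_m.
e = Δ ρ_m/(ρ_m − ρ_c) = 0.485 km × 3380/522 = 3.14 km.

3.14 km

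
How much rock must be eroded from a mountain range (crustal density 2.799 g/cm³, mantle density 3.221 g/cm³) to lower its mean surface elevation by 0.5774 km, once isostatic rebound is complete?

4.41 km

Net drop Δ = e − u = e − e ρ_c/ρ_m = e (ρ_m − ρ_c)/ρ_m.
e = Δ ρ_m/(ρ_m − ρ_c) = 0.5774 km × 3.221/0.422 = 4.41 km.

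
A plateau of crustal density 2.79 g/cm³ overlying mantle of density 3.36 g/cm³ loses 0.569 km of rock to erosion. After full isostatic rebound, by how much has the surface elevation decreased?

0.0965 km

Rebound u = e ρ_c/ρ_m = 0.569 km × 2.79/3.36 = 0.4725 km.
Net surface drop = e − u = 0.569 km − 0.4725 km = e (ρ_m − ρ_c)/ρ_m = 0.0965 km.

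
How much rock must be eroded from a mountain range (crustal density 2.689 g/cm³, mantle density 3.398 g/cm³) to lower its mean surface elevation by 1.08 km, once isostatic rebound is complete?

5.18 km

Net drop Δ = e − u = e − e ρ_c/ρ_m = e (ρ_m − ρ_c)/ρ_m.
e = Δ ρ_m/(ρ_m − ρ_c) = 1.08 km × 3.398/0.709 = 5.18 km.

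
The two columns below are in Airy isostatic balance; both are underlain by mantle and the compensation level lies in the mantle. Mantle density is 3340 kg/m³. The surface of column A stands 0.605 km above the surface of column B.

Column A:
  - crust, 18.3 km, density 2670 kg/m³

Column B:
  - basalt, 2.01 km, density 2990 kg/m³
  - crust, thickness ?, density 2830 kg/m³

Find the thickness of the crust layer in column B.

Take the compensation level at the base of the deeper column (depth z_c below the surface of column A) and equate Σ ρ_i t_i down to z_c; mantle fills any gap and the z_c terms cancel.
Column A: 18.3×2670 + (z_c − 18.3)×3340
Column B: 0.605×0 + 2.01×2990 + x×2830 + (z_c − 0.605 − 2.01 − x)×3340
The z_c×3340 term appears on both sides and cancels. Collect the known terms of each column as K = Σ(ρt)_known − 3340 × (depth of known layers): K_A = 48861 − 3340×18.3 = −12261; K_B = 6009.9 − 3340×(0.605 + 2.01) = −2724.2.
Balance: K_A = K_B − x×(3340 − 2830), so x = (K_B − K_A)/(3340 − 2830) = 9536.8/510 = 18.7 km.

18.7 km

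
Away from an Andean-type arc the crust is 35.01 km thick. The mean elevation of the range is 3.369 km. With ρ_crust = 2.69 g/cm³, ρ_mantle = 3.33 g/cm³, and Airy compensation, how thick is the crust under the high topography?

52.5 km

Root depth r = h ρ_c / (ρ_m − ρ_c) = 3.369 km × 2.69 / 0.64 = 14.16 km.
Total thickness = T + h + r = 35.01 km + 3.369 km + 14.16 km = 52.5 km.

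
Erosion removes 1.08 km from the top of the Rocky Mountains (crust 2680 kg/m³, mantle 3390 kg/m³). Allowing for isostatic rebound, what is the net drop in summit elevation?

Rebound u = e ρ_c/ρ_m = 1.08 km × 2680/3390 = 0.8538 km.
Net surface drop = e − u = 1.08 km − 0.8538 km = e (ρ_m − ρ_c)/ρ_m = 0.226 km.

0.226 km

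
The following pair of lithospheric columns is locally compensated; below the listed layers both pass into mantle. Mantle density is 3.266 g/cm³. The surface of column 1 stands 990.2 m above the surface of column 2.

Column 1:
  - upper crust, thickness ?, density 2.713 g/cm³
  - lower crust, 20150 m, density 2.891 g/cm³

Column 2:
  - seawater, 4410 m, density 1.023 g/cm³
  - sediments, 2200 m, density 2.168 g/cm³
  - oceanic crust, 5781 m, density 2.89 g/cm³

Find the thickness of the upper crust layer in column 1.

Take the compensation level at the base of the deeper column (depth z_c below the surface of column 1) and equate Σ ρ_i t_i down to z_c; mantle fills any gap and the z_c terms cancel.
Column 1: x×2.713 + 20150×2.891 + (z_c − 20150 − x)×3.266
Column 2: 990.2×0 + 4410×1.023 + 2200×2.168 + 5781×2.89 + (z_c − 990.2 − 12391)×3.266
The z_c×3.266 term appears on both sides and cancels. Collect the known terms of each column as K = Σ(ρt)_known − 3.266 × (depth of known layers): K_1 = 58253.65 − 3.266×20150 = −7556.25; K_2 = 25988.12 − 3.266×(990.2 + 12391) = −17714.8792.
Balance: K_1 − x×(3.266 − 2.713) = K_2, so x = (K_1 − K_2)/(3.266 − 2.713) = 10158.6/0.553 = 18400 m.

18400 m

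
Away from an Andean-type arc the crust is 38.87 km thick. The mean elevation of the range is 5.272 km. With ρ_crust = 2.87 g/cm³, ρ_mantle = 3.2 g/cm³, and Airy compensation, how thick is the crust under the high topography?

90 km

Root depth r = h ρ_c / (ρ_m − ρ_c) = 5.272 km × 2.87 / 0.33 = 45.85 km.
Total thickness = T + h + r = 38.87 km + 5.272 km + 45.85 km = 90 km.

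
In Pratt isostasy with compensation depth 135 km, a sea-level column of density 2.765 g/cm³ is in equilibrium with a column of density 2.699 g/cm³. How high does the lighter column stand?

3.3 km

ρ_ref D = ρ (D + h) → h = D (ρ_ref − ρ)/ρ.
h = 135 km × (2.765 − 2.699)/2.699 = 3.3 km.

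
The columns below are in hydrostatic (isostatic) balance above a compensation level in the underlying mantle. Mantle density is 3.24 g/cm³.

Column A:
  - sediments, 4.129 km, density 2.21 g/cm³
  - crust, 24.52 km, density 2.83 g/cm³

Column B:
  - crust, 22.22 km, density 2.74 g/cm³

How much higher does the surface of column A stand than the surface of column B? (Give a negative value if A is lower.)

0.986 km

For any compensation level in the mantle, the mantle terms cancel and isostasy reduces to e = (Σt_A − Σt_B) − (Σ(ρt)_A − Σ(ρt)_B) / ρ_m.
Σt_A = 28.649 km; Σt_B = 22.22 km; Σ(ρt)_A = 78.51669; Σ(ρt)_B = 60.8828 (in km·g/cm³).
e = (28.649 − 22.22) − (78.51669 − 60.8828) / 3.24 = 0.986 km.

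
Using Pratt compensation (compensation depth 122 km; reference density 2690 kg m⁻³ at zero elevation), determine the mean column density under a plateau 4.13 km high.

2600 kg m⁻³

Pratt balance: ρ_ref D = ρ (D + h).
ρ = ρ_ref D/(D + h) = 2690 × 122 km/(122 km + 4.13 km) = 2600 kg m⁻³.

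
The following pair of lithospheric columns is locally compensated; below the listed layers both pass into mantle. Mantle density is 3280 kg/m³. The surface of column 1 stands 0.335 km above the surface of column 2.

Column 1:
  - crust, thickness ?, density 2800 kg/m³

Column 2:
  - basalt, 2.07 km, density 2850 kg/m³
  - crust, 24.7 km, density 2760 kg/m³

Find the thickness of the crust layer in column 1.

Take the compensation level at the base of the deeper column (depth z_c below the surface of column 1) and equate Σ ρ_i t_i down to z_c; mantle fills any gap and the z_c terms cancel.
Column 1: x×2800 + (z_c − 0 − x)×3280
Column 2: 0.335×0 + 2.07×2850 + 24.7×2760 + (z_c − 0.335 − 26.77)×3280
The z_c×3280 term appears on both sides and cancels. Collect the known terms of each column as K = Σ(ρt)_known − 3280 × (depth of known layers): K_1 = 0 − 3280×0 = 0; K_2 = 74071.5 − 3280×(0.335 + 26.77) = −14832.9.
Balance: K_1 − x×(3280 − 2800) = K_2, so x = (K_1 − K_2)/(3280 − 2800) = 14832.9/480 = 30.9 km.

30.9 km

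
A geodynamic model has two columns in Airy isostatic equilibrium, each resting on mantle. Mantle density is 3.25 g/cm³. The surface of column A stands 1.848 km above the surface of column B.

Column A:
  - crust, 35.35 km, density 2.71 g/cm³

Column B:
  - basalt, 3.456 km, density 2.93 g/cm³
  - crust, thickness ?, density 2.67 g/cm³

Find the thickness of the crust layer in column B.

Take the compensation level at the base of the deeper column (depth z_c below the surface of column A) and equate Σ ρ_i t_i down to z_c; mantle fills any gap and the z_c terms cancel.
Column A: 35.35×2.71 + (z_c − 35.35)×3.25
Column B: 1.848×0 + 3.456×2.93 + x×2.67 + (z_c − 1.848 − 3.456 − x)×3.25
The z_c×3.25 term appears on both sides and cancels. Collect the known terms of each column as K = Σ(ρt)_known − 3.25 × (depth of known layers): K_A = 95.7985 − 3.25×35.35 = −19.089; K_B = 10.12608 − 3.25×(1.848 + 3.456) = −7.11192.
Balance: K_A = K_B − x×(3.25 − 2.67), so x = (K_B − K_A)/(3.25 − 2.67) = 11.9771/0.58 = 20.7 km.

20.7 km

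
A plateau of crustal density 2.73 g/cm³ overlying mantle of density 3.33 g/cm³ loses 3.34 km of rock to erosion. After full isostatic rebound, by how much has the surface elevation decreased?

0.602 km

Rebound u = e ρ_c/ρ_m = 3.34 km × 2.73/3.33 = 2.738 km.
Net surface drop = e − u = 3.34 km − 2.738 km = e (ρ_m − ρ_c)/ρ_m = 0.602 km.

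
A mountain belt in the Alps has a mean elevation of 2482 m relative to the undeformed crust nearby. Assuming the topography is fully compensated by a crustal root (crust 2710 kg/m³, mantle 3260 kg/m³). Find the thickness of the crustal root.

For local isostatic compensation: the weight of the topography is balanced by the buoyancy of the root, ρ_c h = (ρ_m − ρ_c) r.
r = h · ρ_c / (ρ_m − ρ_c) = 2482 m × 2710 / (3260 − 2710) = 12200 m.

12200 m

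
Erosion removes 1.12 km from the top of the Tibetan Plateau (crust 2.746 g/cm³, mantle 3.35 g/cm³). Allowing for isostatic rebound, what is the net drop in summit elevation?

Rebound u = e ρ_c/ρ_m = 1.12 km × 2.746/3.35 = 0.9181 km.
Net surface drop = e − u = 1.12 km − 0.9181 km = e (ρ_m − ρ_c)/ρ_m = 0.202 km.

0.202 km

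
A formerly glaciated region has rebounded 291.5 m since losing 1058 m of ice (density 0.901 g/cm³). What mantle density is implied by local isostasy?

3.27 g/cm³

ρ_m = ρ_ice t / u = 0.901 × 1058 m/291.5 m = 3.27 g/cm³.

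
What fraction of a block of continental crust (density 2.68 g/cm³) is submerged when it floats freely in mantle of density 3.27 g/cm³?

0.82

Submerged fraction = ρ_obj/ρ_fluid = 2.68/3.27 = 0.82.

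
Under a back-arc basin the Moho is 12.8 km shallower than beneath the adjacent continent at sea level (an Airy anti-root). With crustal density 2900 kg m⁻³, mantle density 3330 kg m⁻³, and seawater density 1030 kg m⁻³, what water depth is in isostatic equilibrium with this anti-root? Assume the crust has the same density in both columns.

2.94 km

Replacing a thickness d of crust by seawater at the top must be balanced by replacing crust with mantle at the base: d (ρ_c − ρ_w) = a (ρ_m − ρ_c).
d = a (ρ_m − ρ_c)/(ρ_c − ρ_w) = 12.8 km × 430/1870 = 2.94 km.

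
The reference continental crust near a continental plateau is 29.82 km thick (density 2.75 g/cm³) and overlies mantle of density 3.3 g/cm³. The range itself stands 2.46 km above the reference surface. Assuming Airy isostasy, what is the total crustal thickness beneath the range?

44.6 km

Root depth r = h ρ_c / (ρ_m − ρ_c) = 2.46 km × 2.75 / 0.55 = 12.3 km.
Total thickness = T + h + r = 29.82 km + 2.46 km + 12.3 km = 44.6 km.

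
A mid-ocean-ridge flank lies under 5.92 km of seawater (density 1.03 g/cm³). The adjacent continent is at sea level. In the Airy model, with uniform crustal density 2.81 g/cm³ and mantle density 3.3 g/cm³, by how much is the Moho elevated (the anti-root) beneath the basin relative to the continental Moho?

For local isostatic compensation: replacing crust with seawater at the top is compensated by replacing crust with mantle at the base: d (ρ_c − ρ_w) = a (ρ_m − ρ_c).
a = d (ρ_c − ρ_w)/(ρ_m − ρ_c) = 5.92 km × 1.78/0.49 = 21.5 km.

21.5 km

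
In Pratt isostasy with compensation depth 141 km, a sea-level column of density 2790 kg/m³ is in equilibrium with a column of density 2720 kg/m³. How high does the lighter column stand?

ρ_ref D = ρ (D + h) → h = D (ρ_ref − ρ)/ρ.
h = 141 km × (2790 − 2720)/2720 = 3.63 km.

3.63 km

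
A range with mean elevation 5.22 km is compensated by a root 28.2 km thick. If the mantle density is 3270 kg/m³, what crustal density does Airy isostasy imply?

2760 kg/m³

ρ_c h = (ρ_m − ρ_c) r → ρ_c (h + r) = ρ_m r → ρ_c = ρ_m r / (h + r).
ρ_c = 3270 × 28.2 km / (5.22 km + 28.2 km) = 2760 kg/m³.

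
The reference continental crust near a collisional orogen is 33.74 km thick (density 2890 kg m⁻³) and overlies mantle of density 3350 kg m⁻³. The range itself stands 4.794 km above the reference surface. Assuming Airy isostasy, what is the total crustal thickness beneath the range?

Root depth r = h ρ_c / (ρ_m − ρ_c) = 4.794 km × 2890 / 460 = 30.12 km.
Total thickness = T + h + r = 33.74 km + 4.794 km + 30.12 km = 68.7 km.

68.7 km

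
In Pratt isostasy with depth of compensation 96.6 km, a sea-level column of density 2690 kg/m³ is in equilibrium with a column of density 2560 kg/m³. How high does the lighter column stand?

ρ_ref D = ρ (D + h) → h = D (ρ_ref − ρ)/ρ.
h = 96.6 km × (2690 − 2560)/2560 = 4.91 km.

4.91 km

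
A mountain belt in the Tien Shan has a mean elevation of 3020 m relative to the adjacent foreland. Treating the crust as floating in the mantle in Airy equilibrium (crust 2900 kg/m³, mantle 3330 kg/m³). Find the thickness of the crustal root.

20400 m

Isostatic balance requires: the weight of the topography is balanced by the buoyancy of the root, ρ_c h = (ρ_m − ρ_c) r.
r = h · ρ_c / (ρ_m − ρ_c) = 3020 m × 2900 / (3330 − 2900) = 20400 m.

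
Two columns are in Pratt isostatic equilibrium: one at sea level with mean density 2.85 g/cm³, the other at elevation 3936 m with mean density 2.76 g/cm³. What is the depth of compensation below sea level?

ρ_ref D = ρ (D + h) → D (ρ_ref − ρ) = ρ h.
D = ρ h/(ρ_ref − ρ) = 2.76 × 3936 m/(2.85 − 2.76) = 121000 m.

121000 m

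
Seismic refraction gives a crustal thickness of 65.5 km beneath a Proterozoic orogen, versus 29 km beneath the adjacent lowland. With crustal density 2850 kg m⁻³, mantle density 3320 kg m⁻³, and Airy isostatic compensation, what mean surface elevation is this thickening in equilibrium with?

5.17 km

Excess crust Δ = 65.5 km − 29 km = 36.5 km, split between elevation h and root r with h + r = Δ.
Airy balance ρ_c h = (ρ_m − ρ_c) r gives r = h ρ_c/(ρ_m − ρ_c), so h (1 + ρ_c/(ρ_m − ρ_c)) = Δ, i.e. h = Δ (ρ_m − ρ_c)/ρ_m.
h = 36.5 km × 470/3320 = 5.17 km.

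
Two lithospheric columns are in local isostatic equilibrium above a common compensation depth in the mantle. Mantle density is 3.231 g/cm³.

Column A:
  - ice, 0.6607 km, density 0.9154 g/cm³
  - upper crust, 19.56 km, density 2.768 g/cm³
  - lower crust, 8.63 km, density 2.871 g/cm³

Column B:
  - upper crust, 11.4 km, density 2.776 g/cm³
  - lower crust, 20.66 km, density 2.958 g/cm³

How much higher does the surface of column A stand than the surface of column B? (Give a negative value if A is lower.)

For any compensation level in the mantle, the mantle terms cancel and isostasy reduces to e = (Σt_A − Σt_B) − (Σ(ρt)_A − Σ(ρt)_B) / ρ_m.
Σt_A = 28.8507 km; Σt_B = 32.06 km; Σ(ρt)_A = 79.5236148; Σ(ρt)_B = 92.75868 (in km·g/cm³).
e = (28.8507 − 32.06) − (79.5236148 − 92.75868) / 3.231 = 0.887 km.

0.887 km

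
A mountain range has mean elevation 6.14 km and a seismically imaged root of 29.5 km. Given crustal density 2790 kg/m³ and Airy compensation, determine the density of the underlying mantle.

3370 kg/m³

Airy balance: ρ_c h = (ρ_m − ρ_c) r → ρ_m = ρ_c (1 + h/r).
ρ_m = 2790 × (1 + 6.14 km/29.5 km) = 3370 kg/m³.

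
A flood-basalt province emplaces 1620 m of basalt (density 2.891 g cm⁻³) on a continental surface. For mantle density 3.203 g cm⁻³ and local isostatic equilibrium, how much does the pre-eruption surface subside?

1460 m

Subaerial loading: s = t ρ_load / ρ_m.
s = 1620 m × 2.891/3.203 = 1460 m.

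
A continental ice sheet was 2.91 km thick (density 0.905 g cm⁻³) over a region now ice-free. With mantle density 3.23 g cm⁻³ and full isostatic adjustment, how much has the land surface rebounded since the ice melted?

Removing the load lets mantle flow back in; uplift u satisfies ρ_ice t = ρ_m u.
u = t ρ_ice/ρ_m = 2.91 km × 0.905/3.23 = 0.815 km.

0.815 km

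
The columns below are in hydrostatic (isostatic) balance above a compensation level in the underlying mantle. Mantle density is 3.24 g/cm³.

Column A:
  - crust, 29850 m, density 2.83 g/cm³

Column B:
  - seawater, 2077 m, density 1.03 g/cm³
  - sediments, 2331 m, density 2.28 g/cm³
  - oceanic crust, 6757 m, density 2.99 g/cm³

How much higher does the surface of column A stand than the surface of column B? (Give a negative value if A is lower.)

For any compensation level in the mantle, the mantle terms cancel and isostasy reduces to e = (Σt_A − Σt_B) − (Σ(ρt)_A − Σ(ρt)_B) / ρ_m.
Σt_A = 29850 m; Σt_B = 11165 m; Σ(ρt)_A = 84475.5; Σ(ρt)_B = 27657.42 (in m·g/cm³).
e = (29850 − 11165) − (84475.5 − 27657.42) / 3.24 = 1150 m.

1150 m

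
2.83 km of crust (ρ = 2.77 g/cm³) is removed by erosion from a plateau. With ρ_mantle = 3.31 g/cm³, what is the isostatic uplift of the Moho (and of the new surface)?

Unloading: uplift u = e ρ_c/ρ_m = 2.83 km × 2.77/3.31 = 2.37 km.

2.37 km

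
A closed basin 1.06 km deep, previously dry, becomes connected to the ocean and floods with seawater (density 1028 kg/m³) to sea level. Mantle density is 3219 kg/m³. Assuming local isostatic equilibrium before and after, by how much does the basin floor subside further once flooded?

After flooding the water column is d + s deep. Its weight must equal the weight of mantle displaced by the extra subsidence s: (d + s) ρ_w = s ρ_m.
s = d ρ_w / (ρ_m − ρ_w) = 1.06 km × 1028/(3219 − 1028) = 0.497 km.

0.497 km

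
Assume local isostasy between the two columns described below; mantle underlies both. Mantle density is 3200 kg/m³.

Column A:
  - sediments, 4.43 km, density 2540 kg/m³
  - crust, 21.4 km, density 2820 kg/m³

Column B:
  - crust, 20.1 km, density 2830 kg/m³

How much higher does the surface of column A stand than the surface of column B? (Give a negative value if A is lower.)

For any compensation level in the mantle, the mantle terms cancel and isostasy reduces to e = (Σt_A − Σt_B) − (Σ(ρt)_A − Σ(ρt)_B) / ρ_m.
Σt_A = 25.83 km; Σt_B = 20.1 km; Σ(ρt)_A = 71600.2; Σ(ρt)_B = 56883 (in km·kg/m³).
e = (25.83 − 20.1) − (71600.2 − 56883) / 3200 = 1.13 km.

1.13 km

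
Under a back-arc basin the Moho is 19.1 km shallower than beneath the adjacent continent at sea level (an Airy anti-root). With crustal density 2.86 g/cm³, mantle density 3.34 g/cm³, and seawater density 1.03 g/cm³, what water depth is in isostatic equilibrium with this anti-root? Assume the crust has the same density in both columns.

Replacing a thickness d of crust by seawater at the top must be balanced by replacing crust with mantle at the base: d (ρ_c − ρ_w) = a (ρ_m − ρ_c).
d = a (ρ_m − ρ_c)/(ρ_c − ρ_w) = 19.1 km × 0.48/1.83 = 5.01 km.

5.01 km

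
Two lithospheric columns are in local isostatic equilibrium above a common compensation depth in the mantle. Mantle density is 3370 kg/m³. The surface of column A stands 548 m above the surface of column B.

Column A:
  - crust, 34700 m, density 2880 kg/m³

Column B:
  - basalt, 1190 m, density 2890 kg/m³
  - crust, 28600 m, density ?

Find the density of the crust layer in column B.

2860 kg/m³

Take the compensation level at the base of the deeper column (depth z_c below the surface of column A) and equate Σ ρ_i t_i down to z_c; mantle fills any gap and the z_c terms cancel.
Column A: 34700×2880 + (z_c − 34700)×3370
Column B: 548×0 + 1190×2890 + 28600×ρ + (z_c − 548 − 29790)×3370
The z_c×3370 term appears on both sides and cancels. Collect the known terms of each column as K = Σ(ρt)_known − 3370 × (depth of known layers): K_A = 99936000 − 3370×34700 = −17003000; K_B = 3439100 − 3370×(548 + 29790) = −98799960.
Balance: K_A = K_B + 28600×ρ, so ρ = (K_A − K_B)/28600 = 81797000/28600 = 2860 kg/m³.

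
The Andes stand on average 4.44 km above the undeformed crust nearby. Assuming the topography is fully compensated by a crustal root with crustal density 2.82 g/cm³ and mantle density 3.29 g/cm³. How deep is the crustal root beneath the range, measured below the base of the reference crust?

26.6 km

Isostatic balance requires: the weight of the topography is balanced by the buoyancy of the root, ρ_c h = (ρ_m − ρ_c) r.
r = h · ρ_c / (ρ_m − ρ_c) = 4.44 km × 2.82 / (3.29 − 2.82) = 26.6 km.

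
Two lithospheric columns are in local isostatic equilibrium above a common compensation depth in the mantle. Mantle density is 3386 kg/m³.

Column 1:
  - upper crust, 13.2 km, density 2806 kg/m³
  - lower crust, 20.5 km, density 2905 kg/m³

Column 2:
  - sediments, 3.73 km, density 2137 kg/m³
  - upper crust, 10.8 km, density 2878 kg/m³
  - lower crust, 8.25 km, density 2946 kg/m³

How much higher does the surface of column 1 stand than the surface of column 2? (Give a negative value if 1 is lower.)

1.1 km

For any compensation level in the mantle, the mantle terms cancel and isostasy reduces to e = (Σt_1 − Σt_2) − (Σ(ρt)_1 − Σ(ρt)_2) / ρ_m.
Σt_1 = 33.7 km; Σt_2 = 22.78 km; Σ(ρt)_1 = 96591.7; Σ(ρt)_2 = 63357.91 (in km·kg/m³).
e = (33.7 − 22.78) − (96591.7 − 63357.91) / 3386 = 1.1 km.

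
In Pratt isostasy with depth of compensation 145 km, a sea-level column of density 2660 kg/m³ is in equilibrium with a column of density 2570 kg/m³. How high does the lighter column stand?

ρ_ref D = ρ (D + h) → h = D (ρ_ref − ρ)/ρ.
h = 145 km × (2660 − 2570)/2570 = 5.08 km.

5.08 km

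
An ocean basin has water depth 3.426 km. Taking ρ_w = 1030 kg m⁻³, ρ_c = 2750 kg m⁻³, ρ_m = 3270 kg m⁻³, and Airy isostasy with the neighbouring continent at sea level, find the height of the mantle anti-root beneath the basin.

11.3 km

Isostatic balance requires: replacing crust with seawater at the top is compensated by replacing crust with mantle at the base: d (ρ_c − ρ_w) = a (ρ_m − ρ_c).
a = d (ρ_c − ρ_w)/(ρ_m − ρ_c) = 3.426 km × 1720/520 = 11.3 km.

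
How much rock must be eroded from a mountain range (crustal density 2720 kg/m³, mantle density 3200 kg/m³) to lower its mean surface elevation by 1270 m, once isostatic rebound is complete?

Net drop Δ = e − u = e − e ρ_c/ρ_m = e (ρ_m − ρ_c)/ρ_m.
e = Δ ρ_m/(ρ_m − ρ_c) = 1270 m × 3200/480 = 8470 m.

8470 m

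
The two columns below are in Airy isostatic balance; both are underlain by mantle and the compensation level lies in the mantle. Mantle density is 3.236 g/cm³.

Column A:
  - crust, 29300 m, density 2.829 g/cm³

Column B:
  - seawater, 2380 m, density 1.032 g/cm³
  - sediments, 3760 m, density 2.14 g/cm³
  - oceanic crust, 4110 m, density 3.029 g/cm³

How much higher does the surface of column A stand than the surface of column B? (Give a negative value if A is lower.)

For any compensation level in the mantle, the mantle terms cancel and isostasy reduces to e = (Σt_A − Σt_B) − (Σ(ρt)_A − Σ(ρt)_B) / ρ_m.
Σt_A = 29300 m; Σt_B = 10250 m; Σ(ρt)_A = 82889.7; Σ(ρt)_B = 22951.75 (in m·g/cm³).
e = (29300 − 10250) − (82889.7 − 22951.75) / 3.236 = 528 m.

528 m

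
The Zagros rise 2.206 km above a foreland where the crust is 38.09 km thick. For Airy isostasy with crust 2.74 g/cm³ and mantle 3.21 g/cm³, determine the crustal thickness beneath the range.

Root depth r = h ρ_c / (ρ_m − ρ_c) = 2.206 km × 2.74 / 0.47 = 12.86 km.
Total thickness = T + h + r = 38.09 km + 2.206 km + 12.86 km = 53.2 km.

53.2 km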